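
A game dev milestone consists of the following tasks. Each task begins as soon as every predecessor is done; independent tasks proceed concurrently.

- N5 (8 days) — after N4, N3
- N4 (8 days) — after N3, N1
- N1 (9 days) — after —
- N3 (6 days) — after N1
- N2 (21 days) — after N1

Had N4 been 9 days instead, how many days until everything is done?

As given, the longest chain is N1→N3→N4→N5 = 9+6+8+8 = 31, so the finish is 31 days.
N4 is on the critical path; changing it to 9 makes that path 32 days.
That remains the longest chain; total 32 days.

32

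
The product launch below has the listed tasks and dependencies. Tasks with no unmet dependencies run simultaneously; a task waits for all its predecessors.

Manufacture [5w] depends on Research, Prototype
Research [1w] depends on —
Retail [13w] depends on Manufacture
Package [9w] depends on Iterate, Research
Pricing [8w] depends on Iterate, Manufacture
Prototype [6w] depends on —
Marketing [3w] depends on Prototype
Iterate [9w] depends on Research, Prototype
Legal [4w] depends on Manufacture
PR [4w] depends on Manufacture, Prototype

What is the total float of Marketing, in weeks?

15

Critical path: Prototype→Iterate→Package = 6+9+9 = 24, so the finish is 24 weeks.
Longest path through Marketing: 9 weeks (earliest finish 9, latest finish 24).
Slack of Marketing = 21 − 6 = 15 weeks.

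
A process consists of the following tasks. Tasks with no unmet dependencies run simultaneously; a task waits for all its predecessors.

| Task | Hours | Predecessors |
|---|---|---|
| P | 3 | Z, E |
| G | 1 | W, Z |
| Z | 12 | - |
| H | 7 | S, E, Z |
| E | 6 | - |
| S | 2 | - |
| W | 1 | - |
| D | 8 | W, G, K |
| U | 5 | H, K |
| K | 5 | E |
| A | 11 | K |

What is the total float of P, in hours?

9

Critical path: Z→H→U = 12+7+5 = 24, so the finish is 24 hours.
P finishes as early as 15 and must finish by 24.
Float = 24 − 15 = 9.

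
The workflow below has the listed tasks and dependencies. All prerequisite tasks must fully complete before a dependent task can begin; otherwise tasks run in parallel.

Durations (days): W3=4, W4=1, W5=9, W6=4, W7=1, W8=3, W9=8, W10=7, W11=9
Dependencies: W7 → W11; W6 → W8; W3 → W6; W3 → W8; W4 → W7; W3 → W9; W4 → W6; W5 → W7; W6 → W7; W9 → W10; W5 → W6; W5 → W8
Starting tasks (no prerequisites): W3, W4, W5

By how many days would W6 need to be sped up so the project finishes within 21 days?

Current finish: 23 days; target: 21.
W6 is on every critical path, so each day cut from W6 cuts the finish by one (this holds down to a finish of 20).
Need 23 − 21 = 2 days off W6 → W6 becomes 2 days, finish becomes 21.

2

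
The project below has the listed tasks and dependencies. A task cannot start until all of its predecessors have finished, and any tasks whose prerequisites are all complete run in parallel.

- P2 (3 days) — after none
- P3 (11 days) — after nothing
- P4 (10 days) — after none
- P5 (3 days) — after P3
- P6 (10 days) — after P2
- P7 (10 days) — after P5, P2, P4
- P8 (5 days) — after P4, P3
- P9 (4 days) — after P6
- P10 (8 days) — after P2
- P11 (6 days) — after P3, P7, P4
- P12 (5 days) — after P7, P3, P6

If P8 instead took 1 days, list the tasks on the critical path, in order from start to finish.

As given, the longest chain is P3→P5→P7→P11 = 11+3+10+6 = 30, so the finish is 30 days.
The longest path through P8 is only 16 days, so P8 has float 14.
The critical path is still P3→P5→P7→P11; finish is now 30 days.

P3, P5, P7, P11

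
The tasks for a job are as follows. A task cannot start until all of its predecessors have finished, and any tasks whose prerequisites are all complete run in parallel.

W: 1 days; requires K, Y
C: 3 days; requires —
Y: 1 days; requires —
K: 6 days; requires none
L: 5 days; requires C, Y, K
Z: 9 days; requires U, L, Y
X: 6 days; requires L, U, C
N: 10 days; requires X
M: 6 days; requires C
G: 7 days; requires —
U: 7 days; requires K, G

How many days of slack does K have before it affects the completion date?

Critical path: G→U→X→N = 7+7+6+10 = 30, so the finish is 30 days.
Longest path through K: 29 days (earliest finish 6, latest finish 7).
Slack of K = 1 − 0 = 1 day.

1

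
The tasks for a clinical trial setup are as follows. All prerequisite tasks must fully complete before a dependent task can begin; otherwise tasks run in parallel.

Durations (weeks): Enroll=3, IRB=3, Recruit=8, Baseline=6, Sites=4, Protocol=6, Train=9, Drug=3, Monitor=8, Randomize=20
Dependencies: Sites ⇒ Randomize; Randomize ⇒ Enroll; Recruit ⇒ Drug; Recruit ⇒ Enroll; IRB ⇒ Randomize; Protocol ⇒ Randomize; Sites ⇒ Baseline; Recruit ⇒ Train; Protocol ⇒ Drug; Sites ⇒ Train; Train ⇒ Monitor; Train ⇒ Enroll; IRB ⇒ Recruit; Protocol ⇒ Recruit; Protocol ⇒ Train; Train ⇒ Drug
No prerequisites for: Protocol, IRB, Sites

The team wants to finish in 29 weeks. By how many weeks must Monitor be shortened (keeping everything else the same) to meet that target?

Current finish: 31 weeks; target: 29.
Monitor is on every critical path, so each week cut from Monitor cuts the finish by one (this holds down to a finish of 29).
Need 31 − 29 = 2 weeks off Monitor → Monitor becomes 6 weeks, finish becomes 29.

2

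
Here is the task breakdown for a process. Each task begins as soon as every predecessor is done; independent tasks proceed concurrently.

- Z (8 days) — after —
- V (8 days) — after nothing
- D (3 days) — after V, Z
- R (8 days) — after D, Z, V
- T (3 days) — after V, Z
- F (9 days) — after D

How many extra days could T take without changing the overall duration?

9

The longest chain is Z→D→F = 8+3+9 = 20; overall finish 20 days.
The longest chain containing T totals 11 days.
Slack of T = 17 − 8 = 9 days.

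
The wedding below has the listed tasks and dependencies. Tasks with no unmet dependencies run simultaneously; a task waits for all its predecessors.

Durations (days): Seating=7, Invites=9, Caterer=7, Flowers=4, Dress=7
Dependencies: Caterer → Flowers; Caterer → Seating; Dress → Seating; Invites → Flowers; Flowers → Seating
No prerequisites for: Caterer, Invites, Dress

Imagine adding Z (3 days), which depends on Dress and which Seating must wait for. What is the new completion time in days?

20

Originally the wedding takes 20 days.
With Z inserted, Seating now waits for max(Dress, Caterer, Flowers, Z).
New critical path: Invites→Flowers→Seating = 9+4+7 = 20 ⇒ 20 days.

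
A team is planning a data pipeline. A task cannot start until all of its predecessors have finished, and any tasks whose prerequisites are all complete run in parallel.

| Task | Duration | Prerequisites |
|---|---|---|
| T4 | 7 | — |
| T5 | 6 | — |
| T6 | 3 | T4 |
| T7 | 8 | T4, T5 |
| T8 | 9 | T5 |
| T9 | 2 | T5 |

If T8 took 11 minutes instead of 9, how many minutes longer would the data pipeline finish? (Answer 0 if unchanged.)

2

The binding path is T5→T8 = 6+9 = 15; finish at 15 minutes.
Since T8 is critical, the +2 change carries straight to that chain (now 17 minutes).
No other chain overtakes it, so the finish is 17 minutes.
Change in finish: 17 − 15 = +2 minutes.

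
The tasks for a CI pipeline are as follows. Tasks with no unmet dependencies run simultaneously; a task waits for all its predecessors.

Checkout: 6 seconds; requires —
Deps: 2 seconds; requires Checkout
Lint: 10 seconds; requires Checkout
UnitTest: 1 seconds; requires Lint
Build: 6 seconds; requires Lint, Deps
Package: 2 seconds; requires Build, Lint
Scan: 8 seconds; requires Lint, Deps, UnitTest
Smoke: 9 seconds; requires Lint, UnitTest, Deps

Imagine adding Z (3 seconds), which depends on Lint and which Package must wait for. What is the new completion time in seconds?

Originally the schedule takes 26 seconds.
With Z inserted, Package now waits for max(Build, Lint, Z).
New critical path: Checkout→Lint→UnitTest→Smoke = 6+10+1+9 = 26 ⇒ 26 seconds.

26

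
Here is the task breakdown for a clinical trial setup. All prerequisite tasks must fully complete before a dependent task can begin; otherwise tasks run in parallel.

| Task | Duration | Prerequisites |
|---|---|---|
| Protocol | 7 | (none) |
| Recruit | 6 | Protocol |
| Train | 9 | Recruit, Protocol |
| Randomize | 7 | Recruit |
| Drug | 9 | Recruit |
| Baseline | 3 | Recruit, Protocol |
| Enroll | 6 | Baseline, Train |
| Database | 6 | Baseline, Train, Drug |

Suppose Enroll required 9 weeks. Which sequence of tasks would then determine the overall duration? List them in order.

Protocol, Recruit, Train, Enroll

As given, the longest chain is Protocol→Recruit→Train→Enroll = 7+6+9+6 = 28, so the finish is 28 weeks.
Enroll is on the critical path; changing it to 9 makes that path 31 weeks.
No other chain overtakes it, so the finish is 31 weeks.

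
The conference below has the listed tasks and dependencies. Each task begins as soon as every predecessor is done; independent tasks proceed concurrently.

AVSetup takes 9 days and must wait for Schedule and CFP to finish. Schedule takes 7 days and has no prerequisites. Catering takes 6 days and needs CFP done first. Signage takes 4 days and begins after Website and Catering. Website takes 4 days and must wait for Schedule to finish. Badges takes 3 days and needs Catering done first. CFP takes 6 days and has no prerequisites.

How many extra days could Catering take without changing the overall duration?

0

Critical path: CFP→Catering→Signage = 6+6+4 = 16, so the finish is 16 days.
Longest path through Catering: 16 days (earliest finish 12, latest finish 12).
Float = 16 − 16 = 0.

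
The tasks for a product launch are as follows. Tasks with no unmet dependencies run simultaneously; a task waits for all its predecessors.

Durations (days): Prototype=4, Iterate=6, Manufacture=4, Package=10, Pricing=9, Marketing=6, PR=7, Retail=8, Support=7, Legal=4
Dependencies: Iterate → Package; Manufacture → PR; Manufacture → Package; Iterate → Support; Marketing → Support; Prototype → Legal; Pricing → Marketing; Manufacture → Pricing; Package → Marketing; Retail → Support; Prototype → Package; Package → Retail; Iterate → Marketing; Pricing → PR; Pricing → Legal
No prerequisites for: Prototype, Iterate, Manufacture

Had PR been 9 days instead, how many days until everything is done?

Critical path before the change: Iterate→Package→Retail→Support = 6+10+8+7 = 31 giving 31 days.
PR has 11 days of float (longest path through it is 20).
The critical path is still Iterate→Package→Retail→Support; finish is now 31 days.

31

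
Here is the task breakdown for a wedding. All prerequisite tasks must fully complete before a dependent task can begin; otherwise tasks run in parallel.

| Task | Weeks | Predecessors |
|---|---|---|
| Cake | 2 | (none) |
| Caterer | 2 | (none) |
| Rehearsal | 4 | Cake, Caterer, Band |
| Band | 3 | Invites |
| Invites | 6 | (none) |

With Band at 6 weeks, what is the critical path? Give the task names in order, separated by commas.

Invites, Band, Rehearsal

As given, the longest chain is Invites→Band→Rehearsal = 6+3+4 = 13, so the finish is 13 weeks.
Since Band is critical, the +3 change carries straight to that chain (now 16 weeks).
No other chain overtakes it, so the finish is 16 weeks.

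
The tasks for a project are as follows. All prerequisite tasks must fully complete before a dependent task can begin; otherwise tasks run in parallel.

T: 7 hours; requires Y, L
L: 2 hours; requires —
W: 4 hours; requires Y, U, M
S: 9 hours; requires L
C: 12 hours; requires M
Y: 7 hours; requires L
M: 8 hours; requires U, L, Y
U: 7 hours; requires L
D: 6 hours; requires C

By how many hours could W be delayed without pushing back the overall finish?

The longest chain is L→U→M→C→D = 2+7+8+12+6 = 35; overall finish 35 hours.
Longest path through W: 21 hours (earliest finish 21, latest finish 35).
Float = 35 − 21 = 14.

14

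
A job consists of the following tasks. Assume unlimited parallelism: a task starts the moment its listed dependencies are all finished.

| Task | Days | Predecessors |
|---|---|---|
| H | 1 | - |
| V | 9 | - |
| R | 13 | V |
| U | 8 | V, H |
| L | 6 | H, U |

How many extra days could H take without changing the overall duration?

The longest chain is V→U→L = 9+8+6 = 23; overall finish 23 days.
The longest chain containing H totals 15 days.
Slack of H = 8 − 0 = 8 days.

8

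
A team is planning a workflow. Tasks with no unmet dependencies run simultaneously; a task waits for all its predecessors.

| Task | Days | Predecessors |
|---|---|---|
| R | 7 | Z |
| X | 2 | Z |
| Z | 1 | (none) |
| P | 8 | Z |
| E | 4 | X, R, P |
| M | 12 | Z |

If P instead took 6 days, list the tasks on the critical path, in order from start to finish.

Critical path before the change: Z→P→E = 1+8+4 = 13 giving 13 days.
P lies on that path, so at 6 days the path becomes 11 days.
The binding chain switches to Z→M = 1+12 = 13; finish 13 days.

Z, M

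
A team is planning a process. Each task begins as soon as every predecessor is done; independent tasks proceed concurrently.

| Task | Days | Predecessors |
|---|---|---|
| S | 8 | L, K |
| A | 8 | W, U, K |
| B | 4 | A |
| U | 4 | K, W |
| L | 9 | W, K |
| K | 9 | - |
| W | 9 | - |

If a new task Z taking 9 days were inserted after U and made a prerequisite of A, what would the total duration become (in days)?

Originally the project takes 26 days.
With Z inserted, A now waits for max(W, U, K, Z).
New critical path: W→U→Z→A→B = 9+4+9+8+4 = 34 ⇒ 34 days.

34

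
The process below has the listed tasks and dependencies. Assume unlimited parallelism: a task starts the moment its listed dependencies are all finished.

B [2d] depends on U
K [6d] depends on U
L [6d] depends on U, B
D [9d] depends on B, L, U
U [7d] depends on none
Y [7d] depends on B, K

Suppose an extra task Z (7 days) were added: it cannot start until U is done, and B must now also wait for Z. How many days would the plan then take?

Originally the plan takes 24 days.
With Z inserted, B now waits for max(U, Z).
New critical path: U→Z→B→L→D = 7+7+2+6+9 = 31 ⇒ 31 days.

31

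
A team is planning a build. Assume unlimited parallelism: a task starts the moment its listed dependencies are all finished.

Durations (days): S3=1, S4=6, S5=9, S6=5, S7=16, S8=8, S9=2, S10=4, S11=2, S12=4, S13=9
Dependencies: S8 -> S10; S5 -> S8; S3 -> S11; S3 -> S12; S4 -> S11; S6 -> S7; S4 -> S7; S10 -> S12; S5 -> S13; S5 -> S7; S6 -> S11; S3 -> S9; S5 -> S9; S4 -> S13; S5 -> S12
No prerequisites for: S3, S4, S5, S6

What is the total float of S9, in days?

14

The longest chain is S5→S7 = 9+16 = 25; overall finish 25 days.
S9 finishes as early as 11 and must finish by 25.
Float = 25 − 11 = 14.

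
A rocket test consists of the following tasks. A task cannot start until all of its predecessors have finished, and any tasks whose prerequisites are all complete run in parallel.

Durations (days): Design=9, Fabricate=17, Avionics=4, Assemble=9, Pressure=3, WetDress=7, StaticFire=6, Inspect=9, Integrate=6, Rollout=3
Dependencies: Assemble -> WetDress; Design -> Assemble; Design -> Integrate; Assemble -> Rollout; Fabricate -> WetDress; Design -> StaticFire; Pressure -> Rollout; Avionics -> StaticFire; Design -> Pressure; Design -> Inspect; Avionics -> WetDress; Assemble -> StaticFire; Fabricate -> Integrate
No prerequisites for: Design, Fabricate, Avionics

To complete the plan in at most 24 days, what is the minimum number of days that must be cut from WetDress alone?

Current finish: 25 days; target: 24.
WetDress is on every critical path, so each day cut from WetDress cuts the finish by one (this holds down to a finish of 24).
Need 25 − 24 = 1 day off WetDress → WetDress becomes 6 days, finish becomes 24.

1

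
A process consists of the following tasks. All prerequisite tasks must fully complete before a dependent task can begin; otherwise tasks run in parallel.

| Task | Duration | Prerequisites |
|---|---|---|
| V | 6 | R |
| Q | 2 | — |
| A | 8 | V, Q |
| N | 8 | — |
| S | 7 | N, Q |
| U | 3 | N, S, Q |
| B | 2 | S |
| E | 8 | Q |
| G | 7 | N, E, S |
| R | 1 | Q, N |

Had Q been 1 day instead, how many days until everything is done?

23

Critical path before the change: N→R→V→A = 8+1+6+8 = 23 giving 23 days.
Q has 6 days of float (longest path through it is 17).
The critical path is still N→R→V→A; finish is now 23 days.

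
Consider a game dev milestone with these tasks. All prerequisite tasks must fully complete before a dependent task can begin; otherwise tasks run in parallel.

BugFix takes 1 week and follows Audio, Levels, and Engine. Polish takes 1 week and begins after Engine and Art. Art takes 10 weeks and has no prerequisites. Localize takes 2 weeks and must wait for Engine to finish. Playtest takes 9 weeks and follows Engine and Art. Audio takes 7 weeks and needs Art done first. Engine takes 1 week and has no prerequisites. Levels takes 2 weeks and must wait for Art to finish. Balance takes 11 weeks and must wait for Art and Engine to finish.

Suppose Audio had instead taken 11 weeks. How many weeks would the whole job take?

22

Critical path before the change: Art→Balance = 10+11 = 21 giving 21 weeks.
Audio has 3 weeks of float (longest path through it is 18).
New critical path: Art→Audio→BugFix = 10+11+1 = 22 ⇒ 22 weeks.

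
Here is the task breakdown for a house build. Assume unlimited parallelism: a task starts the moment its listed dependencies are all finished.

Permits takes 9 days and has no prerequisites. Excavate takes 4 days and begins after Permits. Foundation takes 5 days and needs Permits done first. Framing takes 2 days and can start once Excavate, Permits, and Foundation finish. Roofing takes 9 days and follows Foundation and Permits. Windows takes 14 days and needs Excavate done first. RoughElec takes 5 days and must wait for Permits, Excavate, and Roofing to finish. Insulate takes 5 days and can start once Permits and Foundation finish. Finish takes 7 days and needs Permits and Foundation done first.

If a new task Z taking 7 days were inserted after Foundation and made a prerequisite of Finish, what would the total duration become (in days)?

28

Originally the house build takes 28 days.
With Z inserted, Finish now waits for max(Permits, Foundation, Z).
New critical path: Permits→Foundation→Z→Finish = 9+5+7+7 = 28 ⇒ 28 days.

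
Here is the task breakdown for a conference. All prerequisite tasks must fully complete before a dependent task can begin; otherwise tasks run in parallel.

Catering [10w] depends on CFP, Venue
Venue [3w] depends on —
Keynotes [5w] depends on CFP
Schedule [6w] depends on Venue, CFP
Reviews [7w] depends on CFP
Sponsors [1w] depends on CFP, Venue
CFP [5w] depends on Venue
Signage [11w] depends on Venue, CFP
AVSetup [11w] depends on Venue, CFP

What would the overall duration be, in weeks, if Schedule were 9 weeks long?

19

As given, the longest chain is Venue→CFP→AVSetup = 3+5+11 = 19, so the finish is 19 weeks.
The longest path through Schedule is only 14 weeks, so Schedule has float 5.
The critical path is still Venue→CFP→AVSetup; finish is now 19 weeks.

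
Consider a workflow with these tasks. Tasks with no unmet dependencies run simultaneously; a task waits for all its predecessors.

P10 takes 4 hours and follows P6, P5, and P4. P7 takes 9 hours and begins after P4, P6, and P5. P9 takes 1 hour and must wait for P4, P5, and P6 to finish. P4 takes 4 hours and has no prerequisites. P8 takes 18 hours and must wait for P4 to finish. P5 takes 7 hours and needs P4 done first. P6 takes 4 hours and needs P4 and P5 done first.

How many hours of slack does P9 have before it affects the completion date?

8

The longest chain is P4→P5→P6→P7 = 4+7+4+9 = 24; overall finish 24 hours.
Longest path through P9: 16 hours (earliest finish 16, latest finish 24).
Float = 24 − 16 = 8.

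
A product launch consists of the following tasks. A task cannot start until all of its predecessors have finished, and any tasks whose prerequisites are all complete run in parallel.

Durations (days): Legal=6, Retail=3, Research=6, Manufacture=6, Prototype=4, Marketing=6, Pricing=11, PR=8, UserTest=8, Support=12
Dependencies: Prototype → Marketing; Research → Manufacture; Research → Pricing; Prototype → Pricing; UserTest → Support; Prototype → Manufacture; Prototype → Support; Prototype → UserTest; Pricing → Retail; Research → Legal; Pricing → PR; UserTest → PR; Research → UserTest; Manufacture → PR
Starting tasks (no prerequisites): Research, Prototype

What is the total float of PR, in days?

1

The longest chain is Research→UserTest→Support = 6+8+12 = 26; overall finish 26 days.
PR finishes as early as 25 and must finish by 26.
Float = 26 − 25 = 1.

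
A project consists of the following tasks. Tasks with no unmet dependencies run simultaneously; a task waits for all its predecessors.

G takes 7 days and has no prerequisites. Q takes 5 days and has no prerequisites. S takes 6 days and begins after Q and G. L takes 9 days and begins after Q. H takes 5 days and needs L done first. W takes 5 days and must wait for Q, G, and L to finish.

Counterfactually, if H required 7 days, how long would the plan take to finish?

21

Critical path before the change: Q→L→H = 5+9+5 = 19 giving 19 days.
H is on the critical path; changing it to 7 makes that path 21 days.
The critical path is still Q→L→H; finish is now 21 days.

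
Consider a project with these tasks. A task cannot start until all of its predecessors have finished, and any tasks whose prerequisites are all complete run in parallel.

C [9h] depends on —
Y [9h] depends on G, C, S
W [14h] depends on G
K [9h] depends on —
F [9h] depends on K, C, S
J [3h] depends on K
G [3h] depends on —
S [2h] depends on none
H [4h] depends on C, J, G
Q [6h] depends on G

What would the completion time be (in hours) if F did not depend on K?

Before: longest chain K→F = 9+9 = 18, finish 18.
Dropping K→F doesn't change F's earliest start (9); another predecessor still binds.
After: C→F = 9+9 = 18 → 18 hours.

18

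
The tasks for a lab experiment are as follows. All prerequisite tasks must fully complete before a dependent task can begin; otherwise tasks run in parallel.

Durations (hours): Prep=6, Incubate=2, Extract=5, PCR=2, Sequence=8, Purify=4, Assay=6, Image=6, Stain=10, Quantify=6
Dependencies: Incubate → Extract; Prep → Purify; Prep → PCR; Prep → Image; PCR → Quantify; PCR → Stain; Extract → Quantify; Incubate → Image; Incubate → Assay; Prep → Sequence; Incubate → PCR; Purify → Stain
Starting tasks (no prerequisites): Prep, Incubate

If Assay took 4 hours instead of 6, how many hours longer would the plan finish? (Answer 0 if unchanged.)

The binding path is Prep→Purify→Stain = 6+4+10 = 20; finish at 20 hours.
Assay is off the critical path — its longest chain is 8 hours, giving 12 of slack.
The critical path is still Prep→Purify→Stain; finish is now 20 hours.
Change in finish: 20 − 20 = +0 hours.

0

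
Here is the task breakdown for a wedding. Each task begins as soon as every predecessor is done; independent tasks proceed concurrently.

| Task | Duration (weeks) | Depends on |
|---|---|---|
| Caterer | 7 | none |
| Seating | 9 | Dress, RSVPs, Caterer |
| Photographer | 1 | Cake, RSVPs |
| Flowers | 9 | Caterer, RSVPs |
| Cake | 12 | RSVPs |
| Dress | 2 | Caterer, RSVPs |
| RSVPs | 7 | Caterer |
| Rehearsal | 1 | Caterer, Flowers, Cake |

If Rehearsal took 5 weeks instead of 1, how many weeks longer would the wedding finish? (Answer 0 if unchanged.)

4

The binding path is Caterer→RSVPs→Cake→Rehearsal = 7+7+12+1 = 27; finish at 27 weeks.
Rehearsal is on the critical path; changing it to 5 makes that path 31 weeks.
No other chain overtakes it, so the finish is 31 weeks.
Change in finish: 31 − 27 = +4 weeks.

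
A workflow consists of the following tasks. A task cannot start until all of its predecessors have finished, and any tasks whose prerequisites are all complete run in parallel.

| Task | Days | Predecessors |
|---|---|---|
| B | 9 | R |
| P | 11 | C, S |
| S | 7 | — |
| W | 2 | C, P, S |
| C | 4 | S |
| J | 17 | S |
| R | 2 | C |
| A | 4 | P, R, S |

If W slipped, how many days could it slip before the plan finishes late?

Critical path: S→C→P→A = 7+4+11+4 = 26, so the finish is 26 days.
W finishes as early as 24 and must finish by 26.
So W can slip 26 − 24 = 2 days.

2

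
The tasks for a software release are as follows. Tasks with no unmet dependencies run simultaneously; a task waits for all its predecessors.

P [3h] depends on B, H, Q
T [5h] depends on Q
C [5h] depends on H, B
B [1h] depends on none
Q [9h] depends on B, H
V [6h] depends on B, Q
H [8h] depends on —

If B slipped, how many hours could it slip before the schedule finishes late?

H→Q→V = 8+9+6 = 23 sets the makespan at 23 hours.
B finishes as early as 1 and must finish by 8.
Float = 23 − 16 = 7.

7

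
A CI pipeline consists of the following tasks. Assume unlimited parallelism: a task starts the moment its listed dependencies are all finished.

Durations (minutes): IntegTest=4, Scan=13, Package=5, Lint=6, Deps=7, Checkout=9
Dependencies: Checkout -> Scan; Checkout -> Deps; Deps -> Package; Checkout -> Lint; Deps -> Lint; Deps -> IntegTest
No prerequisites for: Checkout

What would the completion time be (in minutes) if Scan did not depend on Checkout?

Before: longest chain Checkout→Deps→Lint = 9+7+6 = 22, finish 22.
Without Checkout→Scan, Scan's earliest start moves from 9 to 0.
New critical path: Checkout→Deps→Lint = 9+7+6 = 22 ⇒ 22 minutes.

22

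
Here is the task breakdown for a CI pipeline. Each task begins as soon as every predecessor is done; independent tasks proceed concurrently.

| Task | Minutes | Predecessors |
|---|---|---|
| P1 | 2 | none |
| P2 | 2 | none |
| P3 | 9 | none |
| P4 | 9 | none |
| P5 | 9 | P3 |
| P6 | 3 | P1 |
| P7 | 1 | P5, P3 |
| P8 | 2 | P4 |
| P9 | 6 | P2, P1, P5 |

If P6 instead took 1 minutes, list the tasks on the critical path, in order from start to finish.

Critical path before the change: P3→P5→P9 = 9+9+6 = 24 giving 24 minutes.
P6 is off the critical path — its longest chain is 5 minutes, giving 19 of slack.
That remains the longest chain; total 24 minutes.

P3, P5, P9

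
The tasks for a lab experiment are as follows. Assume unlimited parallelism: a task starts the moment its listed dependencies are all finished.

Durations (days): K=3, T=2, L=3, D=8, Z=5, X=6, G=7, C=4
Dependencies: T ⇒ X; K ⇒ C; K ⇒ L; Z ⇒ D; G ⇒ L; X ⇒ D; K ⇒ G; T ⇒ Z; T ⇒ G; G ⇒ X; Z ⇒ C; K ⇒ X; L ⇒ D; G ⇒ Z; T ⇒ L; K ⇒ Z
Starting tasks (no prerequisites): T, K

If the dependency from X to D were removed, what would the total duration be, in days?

23

With the dependency in place, K→G→X→D = 3+7+6+8 = 24 sets the finish at 24 days.
Without X→D, D's earliest start moves from 16 to 15.
The longest chain is now K→G→Z→D = 3+7+5+8 = 23, so the job takes 23 days.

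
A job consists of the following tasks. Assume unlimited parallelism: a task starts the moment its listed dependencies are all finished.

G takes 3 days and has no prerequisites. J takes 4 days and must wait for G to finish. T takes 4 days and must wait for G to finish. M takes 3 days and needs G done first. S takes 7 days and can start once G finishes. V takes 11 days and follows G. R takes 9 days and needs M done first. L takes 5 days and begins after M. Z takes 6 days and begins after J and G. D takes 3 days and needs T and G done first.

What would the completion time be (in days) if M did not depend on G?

With the dependency in place, G→M→R = 3+3+9 = 15 sets the finish at 15 days.
Without G→M, M's earliest start moves from 3 to 0.
The longest chain is now G→V = 3+11 = 14, so the project takes 14 days.

14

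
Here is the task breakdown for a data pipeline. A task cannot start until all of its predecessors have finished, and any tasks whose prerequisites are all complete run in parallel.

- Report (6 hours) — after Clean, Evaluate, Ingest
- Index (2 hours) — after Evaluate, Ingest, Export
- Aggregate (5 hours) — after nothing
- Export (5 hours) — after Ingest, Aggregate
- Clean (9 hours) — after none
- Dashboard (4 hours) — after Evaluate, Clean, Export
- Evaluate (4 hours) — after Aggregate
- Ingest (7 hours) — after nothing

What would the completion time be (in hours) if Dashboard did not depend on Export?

15

Original critical path: Ingest→Export→Dashboard = 7+5+4 = 16 ⇒ 16 hours.
Without Export→Dashboard, Dashboard's earliest start moves from 12 to 9.
After: Clean→Report = 9+6 = 15 → 15 hours.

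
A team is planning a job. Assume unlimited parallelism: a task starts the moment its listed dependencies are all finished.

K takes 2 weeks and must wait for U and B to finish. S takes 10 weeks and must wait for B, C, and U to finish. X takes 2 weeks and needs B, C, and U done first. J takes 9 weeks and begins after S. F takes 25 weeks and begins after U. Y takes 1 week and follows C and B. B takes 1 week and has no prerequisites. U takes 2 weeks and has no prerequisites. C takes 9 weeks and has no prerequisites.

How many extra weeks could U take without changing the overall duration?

Critical path: C→S→J = 9+10+9 = 28, so the finish is 28 weeks.
U finishes as early as 2 and must finish by 3.
Slack of U = 1 − 0 = 1 week.

1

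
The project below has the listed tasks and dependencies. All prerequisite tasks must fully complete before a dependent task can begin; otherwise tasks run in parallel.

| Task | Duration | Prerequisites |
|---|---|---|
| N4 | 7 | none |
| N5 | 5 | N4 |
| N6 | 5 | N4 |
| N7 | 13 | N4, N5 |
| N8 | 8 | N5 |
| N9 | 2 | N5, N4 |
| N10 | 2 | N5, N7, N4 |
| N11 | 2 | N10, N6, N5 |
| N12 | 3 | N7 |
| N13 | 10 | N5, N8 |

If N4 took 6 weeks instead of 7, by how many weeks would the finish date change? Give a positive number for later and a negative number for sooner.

-1

Baseline: N4→N5→N8→N13 = 7+5+8+10 = 30 → 30 weeks.
Since N4 is critical, the -1 change carries straight to that chain (now 29 weeks).
That remains the longest chain; total 29 weeks.
Change in finish: 29 − 30 = -1 weeks.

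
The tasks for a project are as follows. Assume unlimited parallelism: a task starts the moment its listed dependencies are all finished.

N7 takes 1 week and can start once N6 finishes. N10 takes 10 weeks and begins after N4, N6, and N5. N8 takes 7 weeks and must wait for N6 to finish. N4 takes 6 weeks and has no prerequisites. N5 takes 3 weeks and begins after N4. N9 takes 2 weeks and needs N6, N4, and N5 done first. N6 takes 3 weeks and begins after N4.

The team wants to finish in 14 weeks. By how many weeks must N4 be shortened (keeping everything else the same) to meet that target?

5

Current finish: 19 weeks; target: 14.
N4 is on every critical path, so each week cut from N4 cuts the finish by one (this holds down to a finish of 14).
Need 19 − 14 = 5 weeks off N4 → N4 becomes 1 week, finish becomes 14.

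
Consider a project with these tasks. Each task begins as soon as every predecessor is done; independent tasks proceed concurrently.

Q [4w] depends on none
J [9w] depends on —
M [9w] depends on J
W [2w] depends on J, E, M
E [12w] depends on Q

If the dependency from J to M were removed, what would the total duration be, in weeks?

18

Before: longest chain J→M→W = 9+9+2 = 20, finish 20.
Without J→M, M's earliest start moves from 9 to 0.
After: Q→E→W = 4+12+2 = 18 → 18 weeks.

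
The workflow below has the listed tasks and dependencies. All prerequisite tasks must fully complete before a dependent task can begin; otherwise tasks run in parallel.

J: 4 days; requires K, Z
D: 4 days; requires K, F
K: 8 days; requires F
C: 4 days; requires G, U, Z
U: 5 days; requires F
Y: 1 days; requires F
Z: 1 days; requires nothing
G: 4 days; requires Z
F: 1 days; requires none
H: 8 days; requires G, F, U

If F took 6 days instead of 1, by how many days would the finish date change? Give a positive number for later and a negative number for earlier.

Actual critical path: F→U→H = 1+5+8 = 14 ⇒ 14 days.
Since F is critical, the +5 change carries straight to that chain (now 19 days).
The critical path is still F→U→H; finish is now 19 days.
Change in finish: 19 − 14 = +5 days.

5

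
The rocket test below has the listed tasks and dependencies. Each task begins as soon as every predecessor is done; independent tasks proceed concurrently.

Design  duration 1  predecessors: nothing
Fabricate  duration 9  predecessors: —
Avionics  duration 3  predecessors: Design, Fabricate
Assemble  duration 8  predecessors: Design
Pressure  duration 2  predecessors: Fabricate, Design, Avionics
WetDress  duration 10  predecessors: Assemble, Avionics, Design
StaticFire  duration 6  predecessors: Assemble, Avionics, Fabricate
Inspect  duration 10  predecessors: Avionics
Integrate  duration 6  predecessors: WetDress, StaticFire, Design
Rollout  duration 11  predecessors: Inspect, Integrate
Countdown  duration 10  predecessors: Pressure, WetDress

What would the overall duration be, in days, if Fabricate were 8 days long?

Critical path before the change: Fabricate→Avionics→WetDress→Integrate→Rollout = 9+3+10+6+11 = 39 giving 39 days.
Fabricate lies on that path, so at 8 days the path becomes 38 days.
The critical path is still Fabricate→Avionics→WetDress→Integrate→Rollout; finish is now 38 days.

38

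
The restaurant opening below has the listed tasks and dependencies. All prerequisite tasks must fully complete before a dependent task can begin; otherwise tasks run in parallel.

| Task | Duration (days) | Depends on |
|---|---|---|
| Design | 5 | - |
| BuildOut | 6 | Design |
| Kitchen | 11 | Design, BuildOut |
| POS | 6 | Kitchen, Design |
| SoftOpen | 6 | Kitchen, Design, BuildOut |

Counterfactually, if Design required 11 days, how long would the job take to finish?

Baseline: Design→BuildOut→Kitchen→POS = 5+6+11+6 = 28 → 28 days.
Design is on the critical path; changing it to 11 makes that path 34 days.
No other chain overtakes it, so the finish is 34 days.

34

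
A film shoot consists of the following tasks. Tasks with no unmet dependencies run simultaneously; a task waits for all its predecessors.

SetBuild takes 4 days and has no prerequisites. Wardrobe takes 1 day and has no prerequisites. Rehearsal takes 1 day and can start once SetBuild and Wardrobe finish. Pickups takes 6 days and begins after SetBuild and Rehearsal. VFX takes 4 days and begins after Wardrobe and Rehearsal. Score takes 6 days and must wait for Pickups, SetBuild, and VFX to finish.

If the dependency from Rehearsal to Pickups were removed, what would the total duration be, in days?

16

With the dependency in place, SetBuild→Rehearsal→Pickups→Score = 4+1+6+6 = 17 sets the finish at 17 days.
Without Rehearsal→Pickups, Pickups's earliest start moves from 5 to 4.
The longest chain is now SetBuild→Pickups→Score = 4+6+6 = 16, so the plan takes 16 days.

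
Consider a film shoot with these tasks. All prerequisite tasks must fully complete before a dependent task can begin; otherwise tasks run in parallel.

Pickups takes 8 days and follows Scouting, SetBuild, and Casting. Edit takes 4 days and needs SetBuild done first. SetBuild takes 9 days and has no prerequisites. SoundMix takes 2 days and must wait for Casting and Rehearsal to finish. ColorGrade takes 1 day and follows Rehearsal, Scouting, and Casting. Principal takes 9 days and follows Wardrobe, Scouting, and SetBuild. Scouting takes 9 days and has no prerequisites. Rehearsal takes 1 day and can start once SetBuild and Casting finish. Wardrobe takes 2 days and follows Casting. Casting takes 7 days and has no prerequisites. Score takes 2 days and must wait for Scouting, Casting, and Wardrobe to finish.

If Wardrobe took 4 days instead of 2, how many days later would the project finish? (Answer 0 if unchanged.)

2

The binding path is Casting→Wardrobe→Principal = 7+2+9 = 18; finish at 18 days.
Since Wardrobe is critical, the +2 change carries straight to that chain (now 20 days).
The critical path is still Casting→Wardrobe→Principal; finish is now 20 days.
Change in finish: 20 − 18 = +2 days.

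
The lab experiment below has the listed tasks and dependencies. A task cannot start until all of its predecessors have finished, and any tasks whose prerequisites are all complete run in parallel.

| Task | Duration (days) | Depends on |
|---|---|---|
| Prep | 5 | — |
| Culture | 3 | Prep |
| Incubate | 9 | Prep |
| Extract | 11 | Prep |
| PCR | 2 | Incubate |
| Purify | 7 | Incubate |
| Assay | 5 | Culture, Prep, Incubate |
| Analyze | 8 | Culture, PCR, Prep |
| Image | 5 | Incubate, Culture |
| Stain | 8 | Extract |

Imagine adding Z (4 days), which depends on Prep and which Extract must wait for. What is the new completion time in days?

Originally the job takes 24 days.
With Z inserted, Extract now waits for max(Prep, Z).
New critical path: Prep→Z→Extract→Stain = 5+4+11+8 = 28 ⇒ 28 days.

28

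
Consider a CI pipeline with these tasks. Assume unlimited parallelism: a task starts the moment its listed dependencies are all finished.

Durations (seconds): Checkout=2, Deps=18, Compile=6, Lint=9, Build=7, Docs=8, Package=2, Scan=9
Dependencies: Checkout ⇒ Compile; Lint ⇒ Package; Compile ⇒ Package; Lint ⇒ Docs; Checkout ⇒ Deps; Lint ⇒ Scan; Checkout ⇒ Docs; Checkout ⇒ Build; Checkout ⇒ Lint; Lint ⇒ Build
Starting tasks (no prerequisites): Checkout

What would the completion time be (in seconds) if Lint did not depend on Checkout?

Before: longest chain Checkout→Deps = 2+18 = 20, finish 20.
Without Checkout→Lint, Lint's earliest start moves from 2 to 0.
New critical path: Checkout→Deps = 2+18 = 20 ⇒ 20 seconds.

20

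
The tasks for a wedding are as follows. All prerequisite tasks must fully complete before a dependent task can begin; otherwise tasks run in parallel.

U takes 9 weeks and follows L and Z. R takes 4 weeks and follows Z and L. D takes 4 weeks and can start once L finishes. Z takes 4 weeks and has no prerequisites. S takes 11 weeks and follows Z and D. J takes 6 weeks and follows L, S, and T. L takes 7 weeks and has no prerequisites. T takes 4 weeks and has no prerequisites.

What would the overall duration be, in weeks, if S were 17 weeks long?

34

Actual critical path: L→D→S→J = 7+4+11+6 = 28 ⇒ 28 weeks.
S lies on that path, so at 17 weeks the path becomes 34 weeks.
The critical path is still L→D→S→J; finish is now 34 weeks.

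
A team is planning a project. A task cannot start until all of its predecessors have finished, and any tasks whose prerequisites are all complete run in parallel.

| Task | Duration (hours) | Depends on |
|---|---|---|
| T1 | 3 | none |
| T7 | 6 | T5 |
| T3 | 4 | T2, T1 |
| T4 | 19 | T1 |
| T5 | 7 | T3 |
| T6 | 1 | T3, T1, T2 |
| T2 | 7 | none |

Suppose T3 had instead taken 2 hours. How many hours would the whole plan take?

Baseline: T2→T3→T5→T7 = 7+4+7+6 = 24 → 24 hours.
Since T3 is critical, the -2 change carries straight to that chain (now 22 hours).
Now T1→T4 = 3+19 = 22 is longest, so the finish becomes 22 hours.

22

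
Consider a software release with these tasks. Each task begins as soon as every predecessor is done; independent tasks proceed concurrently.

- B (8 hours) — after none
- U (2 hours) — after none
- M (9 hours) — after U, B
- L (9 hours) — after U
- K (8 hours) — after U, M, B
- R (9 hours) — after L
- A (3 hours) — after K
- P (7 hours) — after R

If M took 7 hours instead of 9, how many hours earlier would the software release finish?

As given, the longest chain is B→M→K→A = 8+9+8+3 = 28, so the finish is 28 hours.
M is on the critical path; changing it to 7 makes that path 26 hours.
Now U→L→R→P = 2+9+9+7 = 27 is longest, so the finish becomes 27 hours.
Change in finish: 27 − 28 = -1 hours.

1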